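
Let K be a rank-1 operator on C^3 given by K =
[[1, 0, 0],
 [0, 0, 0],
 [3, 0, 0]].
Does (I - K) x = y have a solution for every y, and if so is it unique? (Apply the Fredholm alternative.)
(I - K) is singular (det(I - K) = 0, i.e. 1 ∈ sigma(K)). (I - K) x = y is solvable iff y ⊥ ker((I - K)^*) = span{(1, 0, 0)}, i.e. iff y_1 = 0. When solvable, the solutions are x = y + c·(1, 0, 3), c arbitrary (ker(I - K) = span{(1, 0, 3)}, dimension 1).

K has rank 1, so it is an outer product K = u v^T: every row of K is a multiple of one row vector. Reading off the entries, u = (1, 0, 3) and v = (1, 0, 0) (row i of K equals u_i·v^T). A rank-one matrix u v^T satisfies K u = u (v·u) and kills the (2)-dimensional subspace v^⊥, so its characteristic polynomial is lambda^2 (lambda - v·u) with v·u = tr K = 1. Hence the eigenvalues of I - K are 1 (multiplicity 2) and 1 - (1) = 0, so det(I - K) = 0. (Direct check: I - K =
[[0, 0, 0],
 [0, 1, 0],
 [-3, 0, 1]]
has determinant 0.) So 1 is an eigenvalue of K and (I - K) is not invertible. The finite-dimensional Fredholm alternative says: either (I - K) is invertible, or ker(I - K) ≠ {0} and then range(I - K) = ker((I - K)^*)^⊥, with dim ker(I - K) = dim ker((I - K)^*). We are in the second case, so we need both kernels. Kernel of I - K: (I - K) u = u - u (v·u) = u - u = 0, so ker(I - K) = span{u} = span{(1, 0, 3)} (it is exactly 1-dimensional because rank(I - K) = 2). Kernel of the adjoint: K is real, so (I - K)^* = I - K^T = I - v u^T, and (I - v u^T) v = v - v (u·v) = 0; hence ker((I - K)^*) = span{v} = span{(1, 0, 0)}. Therefore (I - K) x = y is solvable iff <y, v> = 0, i.e. iff y_1 = 0. When this holds, K y = u (v·y) = 0, so (I - K) y = y and x = y is a particular solution; the full solution set is the line x = y + c·u = y + c·(1, 0, 3), c ∈ C.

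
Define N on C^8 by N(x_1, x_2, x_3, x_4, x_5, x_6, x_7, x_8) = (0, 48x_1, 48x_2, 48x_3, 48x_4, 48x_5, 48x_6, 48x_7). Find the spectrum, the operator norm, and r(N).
sigma(N) = {0}; ||N|| = 48; r(N) = 0. (N is nilpotent with N^8 = 0.)

On C^8, N is a strictly lower-triangular matrix with 48 on the subdiagonal and zeros elsewhere, so its characteristic polynomial is lambda^8 and every eigenvalue is 0: sigma(N) = {0}. For the operator norm, N e_i = 48e_{i+1} for i = 1, ..., 7 and N e_8 = 0, so the singular values of N are 48 (with multiplicity 7) and 0; hence ||N|| = 48. The spectral radius r(N) = max|lambda| = 0. Note ||N|| > r(N) — characteristic of non-normal nilpotent operators. Indeed N^8 = 0.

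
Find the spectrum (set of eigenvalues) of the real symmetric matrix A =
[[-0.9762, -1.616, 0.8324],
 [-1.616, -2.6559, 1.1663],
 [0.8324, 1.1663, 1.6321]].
sigma(A) ≈ {-4, 0, 2}

A is real symmetric, so its spectrum consists of real eigenvalues. Expanding the characteristic polynomial of the displayed matrix gives
  det(λ I - A) = p(λ) = λ^3 + (2)λ^2 + (-8)λ + (0).
Solving p(λ) = 0 yields eigenvalues ≈ -4, 0, 2. (A is shown rounded to 4 decimals, so these recover the underlying integer eigenvalues to within that precision.)
Verification: the trace of A = -2 equals the sum of eigenvalues -2, and det(A) ≈ -0.0002 matches the eigenvalue product 0.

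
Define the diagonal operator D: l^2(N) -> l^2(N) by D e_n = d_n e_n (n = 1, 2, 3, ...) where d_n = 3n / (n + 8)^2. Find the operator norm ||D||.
||D|| = 3/32 (attained at n = 8)

For D diagonal, ||D|| = sup_n |d_n|. Treat f(x) = 3x / (x + 8)^2 for real x > 0. By the quotient rule, f'(x) = 3(8 - x)/(x + 8)^3, which is positive for x < 8 and negative for x > 8. So f has a unique maximum at x = 8, and since 8 is a positive integer, the supremum over n ≥ 1 is attained at n = 8: d_8 = 3·8/(8 + 8)^2 = 3·8/256 = 3/32. Hence ||D|| = 3/32.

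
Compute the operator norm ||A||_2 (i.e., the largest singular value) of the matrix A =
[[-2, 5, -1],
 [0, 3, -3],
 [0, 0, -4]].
||A||_2 ≈ 6.8244 (= sqrt(largest eigenvalue of A^T A))

||A||_2 = sigma_max(A) = sqrt(lambda_max(A^T A)). Form the symmetric matrix M = A^T A =
[[4, -10, 2],
 [-10, 34, -14],
 [2, -14, 26]].
Its characteristic polynomial (trace, sum of principal 2x2 minors, determinant of M give the coefficients) is
  p(λ) = det(λ I - M) = λ^3 - 64λ^2 + 824λ - 576.
No integer candidate from the rational root theorem (±divisors of 576) is a root, so the roots are irrational. The cubic discriminant is Δ = 477009920 > 0, so there are three distinct real roots. p(0) = -576 and p(1) = 185 have opposite signs, so a root lies in (0, 1); Newton's method refines it to λ ≈ 0.7412. p(16) = 320 and p(17) = -151 have opposite signs, so a root lies in (16, 17); Newton's method refines it to λ ≈ 16.686. p(46) = -760 and p(47) = 599 have opposite signs, so a root lies in (46, 47); Newton's method refines it to λ ≈ 46.5728. Check (Vieta): the three roots sum to 64, matching tr M = 64.
So the eigenvalues of A^T A are ≈ 0.7412, 16.686, 46.5728 (all ≥ 0, as they must be for A^T A). The largest is λ_max ≈ 46.5728, hence ||A||_2 = sqrt(λ_max) ≈ 6.8244.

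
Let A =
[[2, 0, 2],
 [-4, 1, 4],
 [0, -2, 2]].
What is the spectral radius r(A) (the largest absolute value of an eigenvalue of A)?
r(A) ≈ 3.4057

The eigenvalues of A are the roots of its characteristic polynomial. With M = A (coefficients from the trace, the sum of principal 2x2 minors, and det A):
  p(λ) = det(λ I - M) = λ^3 - 5λ^2 + 16λ - 36.
No integer candidate from the rational root theorem (±divisors of 36) is a root, so the roots are irrational. The cubic discriminant is Δ = -11136 < 0, so there is one real root and a complex-conjugate pair. p(3) = -6 and p(4) = 12 have opposite signs, so a root lies in (3, 4); Newton's method refines it to λ ≈ 3.4057. Dividing out (λ - (3.4057)) leaves approximately λ^2 - 1.5943λ + 10.5704. For λ^2 - 1.5943λ + 10.5704 the discriminant is -39.7398. It is negative, so the remaining roots are the complex-conjugate pair λ ≈ 0.7971 ± 3.152i. Their product equals the constant term, so |λ|^2 ≈ 10.5704 and |λ| ≈ 3.2512.
Thus the eigenvalues (to 4 decimals) are 3.4057 (modulus 3.4057); 0.7971 ± 3.152i (modulus 3.2512). The spectral radius is the largest modulus: r(A) ≈ 3.4057. (Cross-check: r(A) ≤ ||A||_2 ≈ 5.8648; equality holds whenever A is normal, though it can also hold for some non-normal A.)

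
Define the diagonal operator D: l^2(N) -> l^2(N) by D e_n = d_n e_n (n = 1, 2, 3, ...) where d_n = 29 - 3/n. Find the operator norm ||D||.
||D|| = 29

For a diagonal operator on l^2 with entries d_n, ||D|| = sup_n |d_n|. Here d_1 = 26, d_2 = 55/2, ..., and d_n = 29 - 3/n increases monotonically toward 29. All terms lie in [26, 29), so |d_n| = d_n and the supremum is the limit 29, which is not attained by any individual d_n. Hence ||D|| = 29.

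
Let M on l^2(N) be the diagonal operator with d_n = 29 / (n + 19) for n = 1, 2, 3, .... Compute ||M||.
||M|| = 29/20 (attained at n = 1)

For M diagonal, ||M|| = sup_n |d_n| = sup_n 29/(n + 19). This is positive and strictly decreasing in n, so the supremum is attained at n = 1: d_1 = 29/(1 + 19) = 29/20. Hence ||M|| = 29/20.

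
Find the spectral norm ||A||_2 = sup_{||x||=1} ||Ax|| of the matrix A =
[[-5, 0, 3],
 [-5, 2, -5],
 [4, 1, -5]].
||A||_2 ≈ 8.5643 (= sqrt(largest eigenvalue of A^T A))

||A||_2 = sigma_max(A) = sqrt(lambda_max(A^T A)). Form the symmetric matrix M = A^T A =
[[66, -6, -10],
 [-6, 5, -15],
 [-10, -15, 59]].
Its characteristic polynomial (trace, sum of principal 2x2 minors, determinant of M give the coefficients) is
  p(λ) = det(λ I - M) = λ^3 - 130λ^2 + 4158λ - 196.
No integer candidate from the rational root theorem (±divisors of 196) is a root, so the roots are irrational. The cubic discriminant is Δ = 4816982240 > 0, so there are three distinct real roots. p(0) = -196 and p(1) = 3833 have opposite signs, so a root lies in (0, 1); Newton's method refines it to λ ≈ 0.0472. p(56) = 588 and p(57) = -367 have opposite signs, so a root lies in (56, 57); Newton's method refines it to λ ≈ 56.6058. p(73) = -415 and p(74) = 840 have opposite signs, so a root lies in (73, 74); Newton's method refines it to λ ≈ 73.347. Check (Vieta): the three roots sum to 130, matching tr M = 130.
So the eigenvalues of A^T A are ≈ 0.0472, 56.6058, 73.347 (all ≥ 0, as they must be for A^T A). The largest is λ_max ≈ 73.347, hence ||A||_2 = sqrt(λ_max) ≈ 8.5643.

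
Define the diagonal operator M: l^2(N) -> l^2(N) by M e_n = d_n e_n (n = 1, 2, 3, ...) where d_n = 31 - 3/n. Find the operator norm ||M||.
||M|| = 31

For a diagonal operator on l^2 with entries d_n, ||M|| = sup_n |d_n|. Here d_1 = 28, d_2 = 59/2, ..., and d_n = 31 - 3/n increases monotonically toward 31. All terms lie in [28, 31), so |d_n| = d_n and the supremum is the limit 31, which is not attained by any individual d_n. Hence ||M|| = 31.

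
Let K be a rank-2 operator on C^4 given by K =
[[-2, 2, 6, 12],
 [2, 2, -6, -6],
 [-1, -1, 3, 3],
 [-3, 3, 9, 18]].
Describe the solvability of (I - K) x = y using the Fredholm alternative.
(I - K) is invertible (det(I - K) = 53 ≠ 0), so for every y in C^4 the equation (I - K) x = y has a unique solution.

K has rank 2 and factors as K = U V^T = u1 v1^T + u2 v2^T with u1 = (2, 0, 0, 3), v1 = (0, 2, 0, 3), u2 = (-2, 2, -1, -3), v2 = (1, 1, -3, -3) (multiplying out reproduces the displayed K). The nonzero eigenvalues of U V^T coincide with those of the 2 x 2 matrix G = V^T U = [[v1·u1, v1·u2], [v2·u1, v2·u2]] = [[9, -5], [-7, 12]], and by the Sylvester determinant identity det(I_4 - U V^T) = det(I_2 - V^T U) = det([[-8, 5], [7, -11]]) = (-8)(-11) - (5)(7) = 53. (Direct check: I - K =
[[3, -2, -6, -12],
 [-2, -1, 6, 6],
 [1, 1, -2, -3],
 [3, -3, -9, -17]]
has determinant 53.) The finite-dimensional Fredholm alternative says: either (I - K) is invertible, or ker(I - K) ≠ {0} and then range(I - K) = ker((I - K)^*)^⊥, with dim ker(I - K) = dim ker((I - K)^*). Since det(I - K) ≠ 0, 1 is not an eigenvalue of K and ker(I - K) = {0}, so we are in the first case: for every y there is a unique x = (I - K)^(-1) y. (Explicitly, by the Woodbury identity, (I - U V^T)^(-1) = I + U (I_2 - G)^(-1) V^T.)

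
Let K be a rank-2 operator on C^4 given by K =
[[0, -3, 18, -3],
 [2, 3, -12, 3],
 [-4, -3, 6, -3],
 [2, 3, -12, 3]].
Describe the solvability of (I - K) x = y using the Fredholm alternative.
(I - K) is invertible (det(I - K) = 37 ≠ 0), so for every y in C^4 the equation (I - K) x = y has a unique solution.

K has rank 2 and factors as K = U V^T = u1 v1^T + u2 v2^T with u1 = (3, -3, 3, -3), v1 = (-1, -1, 3, -1), u2 = (3, -1, -1, -1), v2 = (1, 0, 3, 0) (multiplying out reproduces the displayed K). The nonzero eigenvalues of U V^T coincide with those of the 2 x 2 matrix G = V^T U = [[v1·u1, v1·u2], [v2·u1, v2·u2]] = [[12, -4], [12, 0]], and by the Sylvester determinant identity det(I_4 - U V^T) = det(I_2 - V^T U) = det([[-11, 4], [-12, 1]]) = (-11)(1) - (4)(-12) = 37. (Direct check: I - K =
[[1, 3, -18, 3],
 [-2, -2, 12, -3],
 [4, 3, -5, 3],
 [-2, -3, 12, -2]]
has determinant 37.) The finite-dimensional Fredholm alternative says: either (I - K) is invertible, or ker(I - K) ≠ {0} and then range(I - K) = ker((I - K)^*)^⊥, with dim ker(I - K) = dim ker((I - K)^*). Since det(I - K) ≠ 0, 1 is not an eigenvalue of K and ker(I - K) = {0}, so we are in the first case: for every y there is a unique x = (I - K)^(-1) y. (Explicitly, by the Woodbury identity, (I - U V^T)^(-1) = I + U (I_2 - G)^(-1) V^T.)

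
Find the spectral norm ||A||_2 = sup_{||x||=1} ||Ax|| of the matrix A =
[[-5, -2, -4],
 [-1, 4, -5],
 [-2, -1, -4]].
||A||_2 ≈ 8.9016 (= sqrt(largest eigenvalue of A^T A))

||A||_2 = sigma_max(A) = sqrt(lambda_max(A^T A)). Form the symmetric matrix M = A^T A =
[[30, 8, 33],
 [8, 21, -8],
 [33, -8, 57]].
Its characteristic polynomial (trace, sum of principal 2x2 minors, determinant of M give the coefficients) is
  p(λ) = det(λ I - M) = λ^3 - 108λ^2 + 2320λ - 3249.
No integer candidate from the rational root theorem (±divisors of 3249) is a root, so the roots are irrational. The cubic discriminant is Δ = 10828662341 > 0, so there are three distinct real roots. p(1) = -1036 and p(2) = 967 have opposite signs, so a root lies in (1, 2); Newton's method refines it to λ ≈ 1.5043. p(27) = 342 and p(28) = -1009 have opposite signs, so a root lies in (27, 28); Newton's method refines it to λ ≈ 27.2568. p(79) = -958 and p(80) = 3151 have opposite signs, so a root lies in (79, 80); Newton's method refines it to λ ≈ 79.2389. Check (Vieta): the three roots sum to 108, matching tr M = 108.
So the eigenvalues of A^T A are ≈ 1.5043, 27.2568, 79.2389 (all ≥ 0, as they must be for A^T A). The largest is λ_max ≈ 79.2389, hence ||A||_2 = sqrt(λ_max) ≈ 8.9016.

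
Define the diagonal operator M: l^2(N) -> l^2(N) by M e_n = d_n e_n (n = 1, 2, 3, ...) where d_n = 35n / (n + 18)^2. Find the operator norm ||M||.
||M|| = 35/72 (attained at n = 18)

For M diagonal, ||M|| = sup_n |d_n|. Treat f(x) = 35x / (x + 18)^2 for real x > 0. By the quotient rule, f'(x) = 35(18 - x)/(x + 18)^3, which is positive for x < 18 and negative for x > 18. So f has a unique maximum at x = 18, and since 18 is a positive integer, the supremum over n ≥ 1 is attained at n = 18: d_18 = 35·18/(18 + 18)^2 = 35·18/1296 = 35/72. Hence ||M|| = 35/72.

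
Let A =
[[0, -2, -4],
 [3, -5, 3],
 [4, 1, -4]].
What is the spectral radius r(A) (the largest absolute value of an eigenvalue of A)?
r(A) ≈ 6.3325

The eigenvalues of A are the roots of its characteristic polynomial. With M = A (coefficients from the trace, the sum of principal 2x2 minors, and det A):
  p(λ) = det(λ I - M) = λ^3 + 9λ^2 + 39λ + 140.
No integer candidate from the rational root theorem (±divisors of 140) is a root, so the roots are irrational. The cubic discriminant is Δ = -166995 < 0, so there is one real root and a complex-conjugate pair. p(-7) = -35 and p(-6) = 14 have opposite signs, so a root lies in (-7, -6); Newton's method refines it to λ ≈ -6.3325. Dividing out (λ - (-6.3325)) leaves approximately λ^2 + 2.6675λ + 22.1081. For λ^2 + 2.6675λ + 22.1081 the discriminant is -81.317. It is negative, so the remaining roots are the complex-conjugate pair λ ≈ -1.3337 ± 4.5088i. Their product equals the constant term, so |λ|^2 ≈ 22.1081 and |λ| ≈ 4.7019.
Thus the eigenvalues (to 4 decimals) are -6.3325 (modulus 6.3325); -1.3337 ± 4.5088i (modulus 4.7019). The spectral radius is the largest modulus: r(A) ≈ 6.3325. (Cross-check: r(A) ≤ ||A||_2 ≈ 6.9138; equality holds whenever A is normal, though it can also hold for some non-normal A.)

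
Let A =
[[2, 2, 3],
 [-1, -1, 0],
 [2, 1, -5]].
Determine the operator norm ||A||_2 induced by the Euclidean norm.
||A||_2 ≈ 5.8843 (= sqrt(largest eigenvalue of A^T A))

||A||_2 = sigma_max(A) = sqrt(lambda_max(A^T A)). Form the symmetric matrix M = A^T A =
[[9, 7, -4],
 [7, 6, 1],
 [-4, 1, 34]].
Its characteristic polynomial (trace, sum of principal 2x2 minors, determinant of M give the coefficients) is
  p(λ) = det(λ I - M) = λ^3 - 49λ^2 + 498λ - 9.
No integer candidate from the rational root theorem (±divisors of 9) is a root, so the roots are irrational. The cubic discriminant is Δ = 101149209 > 0, so there are three distinct real roots. p(0) = -9 and p(1) = 441 have opposite signs, so a root lies in (0, 1); Newton's method refines it to λ ≈ 0.0181. p(14) = 103 and p(15) = -189 have opposite signs, so a root lies in (14, 15); Newton's method refines it to λ ≈ 14.3572. p(34) = -417 and p(35) = 271 have opposite signs, so a root lies in (34, 35); Newton's method refines it to λ ≈ 34.6247. Check (Vieta): the three roots sum to 49, matching tr M = 49.
So the eigenvalues of A^T A are ≈ 0.0181, 14.3572, 34.6247 (all ≥ 0, as they must be for A^T A). The largest is λ_max ≈ 34.6247, hence ||A||_2 = sqrt(λ_max) ≈ 5.8843.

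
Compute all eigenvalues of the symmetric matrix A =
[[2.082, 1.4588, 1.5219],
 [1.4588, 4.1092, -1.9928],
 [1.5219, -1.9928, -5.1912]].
sigma(A) ≈ {-6, 2, 5}

A is real symmetric, so its spectrum consists of real eigenvalues. Expanding the characteristic polynomial of the displayed matrix gives
  det(λ I - A) = p(λ) = λ^3 + (-1)λ^2 + (-32)λ + (60).
Solving p(λ) = 0 yields eigenvalues ≈ -6, 2, 5. (A is shown rounded to 4 decimals, so these recover the underlying integer eigenvalues to within that precision.)
Verification: the trace of A = 1 equals the sum of eigenvalues 1, and det(A) ≈ -59.9996 matches the eigenvalue product -60.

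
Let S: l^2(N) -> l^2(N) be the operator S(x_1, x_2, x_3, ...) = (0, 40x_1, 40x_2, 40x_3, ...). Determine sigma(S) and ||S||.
sigma(S) = closed disk {z in C : |z| ≤ 40}; ||S|| = 40

Note S = 40·U where U is the unit right shift (U x)_k = x_{k-1} (with x_0 := 0); so ||S|| = 40||U|| and sigma(S) = 40·sigma(U). ||S x||^2 = sum_{k≥1} |40x_k|^2 = 1600||x||^2, so ||S|| = 40 and sigma(S) ⊂ {|z| ≤ 40}. For any |lambda| < 40, the equation (S - lambda I) x = 0 forces x_1 = 0, then 40x_k = lambda x_{k+1} ⇒ x = 0, so S has no eigenvalues. But (S - lambda I) is not surjective for |lambda| < 40: solving (S - lambda I) x = e_1 would require x_n proportional to (lambda/40)^(-n), which is not in l^2. So every |lambda| < 40 lies in the residual spectrum. The boundary |lambda| = 40 is in the approximate point spectrum (the spectrum is closed). Hence sigma(S) is the closed disk of radius 40.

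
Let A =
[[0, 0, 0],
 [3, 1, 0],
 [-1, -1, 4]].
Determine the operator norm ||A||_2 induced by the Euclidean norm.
||A||_2 = sqrt((28 + sqrt(128))/2) ≈ 4.4336 (= sqrt(largest eigenvalue of A^T A))

||A||_2 = sigma_max(A) = sqrt(lambda_max(A^T A)). Form the symmetric matrix M = A^T A =
[[10, 4, -4],
 [4, 2, -4],
 [-4, -4, 16]].
Its characteristic polynomial (trace, sum of principal 2x2 minors, determinant of M give the coefficients) is
  p(λ) = det(λ I - M) = λ^3 - 28λ^2 + 164λ.
The constant term is 0, so λ = 0 is a root. Dividing out λ leaves p(λ) = λ(λ^2 - 28λ + 164). For λ^2 - 28λ + 164 the discriminant is 128. It is nonnegative but not a perfect square, so the roots are real and irrational: λ = (28 ± sqrt(128))/2 ≈ 19.6569, 8.3431.
So the eigenvalues of A^T A are ≈ 0, 8.3431, 19.6569 (all ≥ 0, as they must be for A^T A). The largest is λ_max = (28 + sqrt(128))/2 ≈ 19.6569, hence ||A||_2 = sqrt(λ_max) = sqrt((28 + sqrt(128))/2) ≈ 4.4336.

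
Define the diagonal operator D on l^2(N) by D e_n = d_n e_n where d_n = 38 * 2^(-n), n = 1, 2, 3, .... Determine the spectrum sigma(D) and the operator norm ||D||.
sigma(D) = {38 * 2^(-n) : n ≥ 1} ∪ {0}; ||D|| = 19

A bounded diagonal operator on l^2 with diagonal entries d_n has spectrum equal to the closure of {d_n : n ≥ 1}: every d_n is an eigenvalue (with eigenvector e_n), so {d_n} ⊂ sigma(D); the spectrum is closed, so its closure is too; and for lambda not in the closure, (D - lambda I) has bounded inverse (the diagonal entries 1/(d_n - lambda) are bounded). For our sequence d_n = 38 * 2^(-n), n = 1, 2, 3, ...:
  - {d_n} = {38 * 2^(-n) : n ≥ 1}; the only limit point is 0
  - closure = {38 * 2^(-n) : n ≥ 1} ∪ {0}
For the norm: a diagonal operator has ||D|| = sup_n |d_n|. Here d_n = 38 * 2^(-n) is positive and decreasing, so sup_n |d_n| = d_1 = 38/2 = 19. So ||D|| = 19.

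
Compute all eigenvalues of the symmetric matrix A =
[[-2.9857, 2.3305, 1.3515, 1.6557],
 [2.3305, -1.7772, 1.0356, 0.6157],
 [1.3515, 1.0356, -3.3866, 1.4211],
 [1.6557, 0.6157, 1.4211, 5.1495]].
sigma(A) ≈ {-5, -4, 0, 6}

A is real symmetric, so its spectrum consists of real eigenvalues. Expanding the characteristic polynomial of the displayed matrix gives
  det(λ I - A) = p(λ) = λ^4 + (3)λ^3 + (-34)λ^2 + (-119.9984)λ + (0.0039).
Solving p(λ) = 0 yields eigenvalues ≈ -5, -4, 0, 6. (A is shown rounded to 4 decimals, so these recover the underlying integer eigenvalues to within that precision.)
Verification: the trace of A = -3 equals the sum of eigenvalues -3, and det(A) ≈ 0.0039 matches the eigenvalue product 0.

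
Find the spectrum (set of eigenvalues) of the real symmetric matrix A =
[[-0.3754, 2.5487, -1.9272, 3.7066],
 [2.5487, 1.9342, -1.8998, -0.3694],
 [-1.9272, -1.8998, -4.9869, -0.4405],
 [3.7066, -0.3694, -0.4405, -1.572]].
sigma(A) ≈ {-6, -5, 1, 5}

A is real symmetric, so its spectrum consists of real eigenvalues. Expanding the characteristic polynomial of the displayed matrix gives
  det(λ I - A) = p(λ) = λ^4 + (5)λ^3 + (-31)λ^2 + (-125)λ + (149.9925).
Solving p(λ) = 0 yields eigenvalues ≈ -6, -5, 1, 5. (A is shown rounded to 4 decimals, so these recover the underlying integer eigenvalues to within that precision.)
Verification: the trace of A = -5 equals the sum of eigenvalues -5, and det(A) ≈ 149.9925 matches the eigenvalue product 150.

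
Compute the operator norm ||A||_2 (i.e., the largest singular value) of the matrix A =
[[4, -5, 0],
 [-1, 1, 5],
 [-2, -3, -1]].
||A||_2 ≈ 6.9119 (= sqrt(largest eigenvalue of A^T A))

||A||_2 = sigma_max(A) = sqrt(lambda_max(A^T A)). Form the symmetric matrix M = A^T A =
[[21, -15, -3],
 [-15, 35, 8],
 [-3, 8, 26]].
Its characteristic polynomial (trace, sum of principal 2x2 minors, determinant of M give the coefficients) is
  p(λ) = det(λ I - M) = λ^3 - 82λ^2 + 1893λ - 12321.
No integer candidate from the rational root theorem (±divisors of 12321) is a root, so the roots are irrational. The cubic discriminant is Δ = 114536457 > 0, so there are three distinct real roots. p(11) = -89 and p(12) = 315 have opposite signs, so a root lies in (11, 12); Newton's method refines it to λ ≈ 11.2013. p(23) = 7 and p(24) = -297 have opposite signs, so a root lies in (23, 24); Newton's method refines it to λ ≈ 23.0239. p(47) = -665 and p(48) = 207 have opposite signs, so a root lies in (47, 48); Newton's method refines it to λ ≈ 47.7748. Check (Vieta): the three roots sum to 82, matching tr M = 82.
So the eigenvalues of A^T A are ≈ 11.2013, 23.0239, 47.7748 (all ≥ 0, as they must be for A^T A). The largest is λ_max ≈ 47.7748, hence ||A||_2 = sqrt(λ_max) ≈ 6.9119.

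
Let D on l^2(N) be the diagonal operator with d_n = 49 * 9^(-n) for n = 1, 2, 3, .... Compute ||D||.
||D|| = 49/9 (attained at n = 1)

For D diagonal, ||D|| = sup_n |d_n|. The sequence d_n = 49 * 9^(-n) is positive and strictly decreasing (ratio 9^(-1) < 1), so the supremum is d_1 = 49/9. Hence ||D|| = 49/9.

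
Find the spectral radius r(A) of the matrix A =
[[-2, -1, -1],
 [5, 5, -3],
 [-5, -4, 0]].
r(A) ≈ 6.4866

The eigenvalues of A are the roots of its characteristic polynomial. With M = A (coefficients from the trace, the sum of principal 2x2 minors, and det A):
  p(λ) = det(λ I - M) = λ^3 - 3λ^2 - 22λ - 4.
No integer candidate from the rational root theorem (±divisors of 4) is a root, so the roots are irrational. The cubic discriminant is Δ = 41332 > 0, so there are three distinct real roots. p(-4) = -28 and p(-3) = 8 have opposite signs, so a root lies in (-4, -3); Newton's method refines it to λ ≈ -3.2998. p(-1) = 14 and p(0) = -4 have opposite signs, so a root lies in (-1, 0); Newton's method refines it to λ ≈ -0.1869. p(6) = -28 and p(7) = 38 have opposite signs, so a root lies in (6, 7); Newton's method refines it to λ ≈ 6.4866. Check (Vieta): the three roots sum to 3, matching tr M = 3.
Thus the eigenvalues (to 4 decimals) are -3.2998 (modulus 3.2998); -0.1869 (modulus 0.1869); 6.4866 (modulus 6.4866). The spectral radius is the largest modulus: r(A) ≈ 6.4866. (Cross-check: r(A) ≤ ||A||_2 ≈ 9.9711; equality holds whenever A is normal, though it can also hold for some non-normal A.)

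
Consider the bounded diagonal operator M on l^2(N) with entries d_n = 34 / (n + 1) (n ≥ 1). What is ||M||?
||M|| = 17 (attained at n = 1)

For M diagonal, ||M|| = sup_n |d_n| = sup_n 34/(n + 1). This is positive and strictly decreasing in n, so the supremum is attained at n = 1: d_1 = 34/(1 + 1) = 17. Hence ||M|| = 17.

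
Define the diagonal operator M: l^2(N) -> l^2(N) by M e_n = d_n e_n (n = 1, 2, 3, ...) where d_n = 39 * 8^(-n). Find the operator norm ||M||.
||M|| = 39/8 (attained at n = 1)

For M diagonal, ||M|| = sup_n |d_n|. The sequence d_n = 39 * 8^(-n) is positive and strictly decreasing (ratio 8^(-1) < 1), so the supremum is d_1 = 39/8. Hence ||M|| = 39/8.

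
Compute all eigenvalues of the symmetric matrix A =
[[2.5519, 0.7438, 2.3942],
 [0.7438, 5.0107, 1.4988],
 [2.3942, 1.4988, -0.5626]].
sigma(A) ≈ {-2, 3, 6}

A is real symmetric, so its spectrum consists of real eigenvalues. Expanding the characteristic polynomial of the displayed matrix gives
  det(λ I - A) = p(λ) = λ^3 + (-7)λ^2 + (0)λ + (36).
Solving p(λ) = 0 yields eigenvalues ≈ -2, 3, 6. (A is shown rounded to 4 decimals, so these recover the underlying integer eigenvalues to within that precision.)
Verification: the trace of A = 7 equals the sum of eigenvalues 7, and det(A) ≈ -35.9994 matches the eigenvalue product -36.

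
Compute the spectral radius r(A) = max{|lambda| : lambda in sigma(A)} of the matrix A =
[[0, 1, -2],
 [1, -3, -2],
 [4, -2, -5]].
r(A) ≈ 5.4818

The eigenvalues of A are the roots of its characteristic polynomial. With M = A (coefficients from the trace, the sum of principal 2x2 minors, and det A):
  p(λ) = det(λ I - M) = λ^3 + 8λ^2 + 18λ + 23.
No integer candidate from the rational root theorem (±divisors of 23) is a root, so the roots are irrational. The cubic discriminant is Δ = -4363 < 0, so there is one real root and a complex-conjugate pair. p(-6) = -13 and p(-5) = 8 have opposite signs, so a root lies in (-6, -5); Newton's method refines it to λ ≈ -5.4818. Dividing out (λ - (-5.4818)) leaves approximately λ^2 + 2.5182λ + 4.1957. For λ^2 + 2.5182λ + 4.1957 the discriminant is -10.4415. It is negative, so the remaining roots are the complex-conjugate pair λ ≈ -1.2591 ± 1.6157i. Their product equals the constant term, so |λ|^2 ≈ 4.1957 and |λ| ≈ 2.0483.
Thus the eigenvalues (to 4 decimals) are -5.4818 (modulus 5.4818); -1.2591 ± 1.6157i (modulus 2.0483). The spectral radius is the largest modulus: r(A) ≈ 5.4818. (Cross-check: r(A) ≤ ||A||_2 ≈ 7.4798; equality holds whenever A is normal, though it can also hold for some non-normal A.)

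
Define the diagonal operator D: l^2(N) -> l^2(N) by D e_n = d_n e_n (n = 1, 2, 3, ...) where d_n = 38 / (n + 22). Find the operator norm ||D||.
||D|| = 38/23 (attained at n = 1)

For D diagonal, ||D|| = sup_n |d_n| = sup_n 38/(n + 22). This is positive and strictly decreasing in n, so the supremum is attained at n = 1: d_1 = 38/(1 + 22) = 38/23. Hence ||D|| = 38/23.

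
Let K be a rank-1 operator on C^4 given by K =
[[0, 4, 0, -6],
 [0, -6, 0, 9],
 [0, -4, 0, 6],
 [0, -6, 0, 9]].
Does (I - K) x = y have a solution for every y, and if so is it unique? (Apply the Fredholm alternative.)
(I - K) is invertible (det(I - K) = -2 ≠ 0), so for every y in C^4 the equation (I - K) x = y has a unique solution.

K has rank 1, so it is an outer product K = u v^T: every row of K is a multiple of one row vector. Reading off the entries, u = (2, -3, -2, -3) and v = (0, 2, 0, -3) (row i of K equals u_i·v^T). A rank-one matrix u v^T satisfies K u = u (v·u) and kills the (3)-dimensional subspace v^⊥, so its characteristic polynomial is lambda^3 (lambda - v·u) with v·u = tr K = 3. Hence the eigenvalues of I - K are 1 (multiplicity 3) and 1 - (3) = -2, so det(I - K) = -2. (Direct check: I - K =
[[1, -4, 0, 6],
 [0, 7, 0, -9],
 [0, 4, 1, -6],
 [0, 6, 0, -8]]
has determinant -2.) The finite-dimensional Fredholm alternative says: either (I - K) is invertible, or ker(I - K) ≠ {0} and then range(I - K) = ker((I - K)^*)^⊥, with dim ker(I - K) = dim ker((I - K)^*). Since det(I - K) ≠ 0, 1 is not an eigenvalue of K and ker(I - K) = {0}, so we are in the first case: for every y there is a unique x = (I - K)^(-1) y. Explicitly, by the Sherman–Morrison formula, (I - u v^T)^(-1) = I + u v^T/(1 - v·u), i.e. (I - K)^(-1) = I + K/(-2).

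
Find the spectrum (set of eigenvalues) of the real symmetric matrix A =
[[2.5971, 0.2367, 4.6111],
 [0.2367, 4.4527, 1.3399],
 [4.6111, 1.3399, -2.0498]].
sigma(A) ≈ {-5, 4, 6}

A is real symmetric, so its spectrum consists of real eigenvalues. Expanding the characteristic polynomial of the displayed matrix gives
  det(λ I - A) = p(λ) = λ^3 + (-5)λ^2 + (-26)λ + (120.0014).
Solving p(λ) = 0 yields eigenvalues ≈ -5, 4, 6. (A is shown rounded to 4 decimals, so these recover the underlying integer eigenvalues to within that precision.)
Verification: the trace of A = 5 equals the sum of eigenvalues 5, and det(A) ≈ -120.0014 matches the eigenvalue product -120.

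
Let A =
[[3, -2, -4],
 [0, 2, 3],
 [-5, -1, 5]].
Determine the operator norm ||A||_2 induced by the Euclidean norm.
||A||_2 ≈ 8.9817 (= sqrt(largest eigenvalue of A^T A))

||A||_2 = sigma_max(A) = sqrt(lambda_max(A^T A)). Form the symmetric matrix M = A^T A =
[[34, -1, -37],
 [-1, 9, 9],
 [-37, 9, 50]].
Its characteristic polynomial (trace, sum of principal 2x2 minors, determinant of M give the coefficients) is
  p(λ) = det(λ I - M) = λ^3 - 93λ^2 + 1005λ - 841.
No integer candidate from the rational root theorem (±divisors of 841) is a root, so the roots are irrational. The cubic discriminant is Δ = 3365325360 > 0, so there are three distinct real roots. p(0) = -841 and p(1) = 72 have opposite signs, so a root lies in (0, 1); Newton's method refines it to λ ≈ 0.9132. p(11) = 292 and p(12) = -445 have opposite signs, so a root lies in (11, 12); Newton's method refines it to λ ≈ 11.4155. p(80) = -3641 and p(81) = 1832 have opposite signs, so a root lies in (80, 81); Newton's method refines it to λ ≈ 80.6713. Check (Vieta): the three roots sum to 93, matching tr M = 93.
So the eigenvalues of A^T A are ≈ 0.9132, 11.4155, 80.6713 (all ≥ 0, as they must be for A^T A). The largest is λ_max ≈ 80.6713, hence ||A||_2 = sqrt(λ_max) ≈ 8.9817.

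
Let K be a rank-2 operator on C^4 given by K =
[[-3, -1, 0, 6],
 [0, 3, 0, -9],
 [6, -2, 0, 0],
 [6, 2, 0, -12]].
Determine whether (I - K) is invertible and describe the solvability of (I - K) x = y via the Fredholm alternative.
(I - K) is invertible (det(I - K) = -14 ≠ 0), so for every y in C^4 the equation (I - K) x = y has a unique solution.

K has rank 2 and factors as K = U V^T = u1 v1^T + u2 v2^T with u1 = (-1, 3, -2, 2), v1 = (0, 1, 0, -3), u2 = (1, 0, -2, -2), v2 = (-3, 0, 0, 3) (multiplying out reproduces the displayed K). The nonzero eigenvalues of U V^T coincide with those of the 2 x 2 matrix G = V^T U = [[v1·u1, v1·u2], [v2·u1, v2·u2]] = [[-3, 6], [9, -9]], and by the Sylvester determinant identity det(I_4 - U V^T) = det(I_2 - V^T U) = det([[4, -6], [-9, 10]]) = (4)(10) - (-6)(-9) = -14. (Direct check: I - K =
[[4, 1, 0, -6],
 [0, -2, 0, 9],
 [-6, 2, 1, 0],
 [-6, -2, 0, 13]]
has determinant -14.) The finite-dimensional Fredholm alternative says: either (I - K) is invertible, or ker(I - K) ≠ {0} and then range(I - K) = ker((I - K)^*)^⊥, with dim ker(I - K) = dim ker((I - K)^*). Since det(I - K) ≠ 0, 1 is not an eigenvalue of K and ker(I - K) = {0}, so we are in the first case: for every y there is a unique x = (I - K)^(-1) y. (Explicitly, by the Woodbury identity, (I - U V^T)^(-1) = I + U (I_2 - G)^(-1) V^T.)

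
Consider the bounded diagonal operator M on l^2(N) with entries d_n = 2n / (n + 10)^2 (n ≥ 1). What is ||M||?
||M|| = 1/20 (attained at n = 10)

For M diagonal, ||M|| = sup_n |d_n|. Treat f(x) = 2x / (x + 10)^2 for real x > 0. By the quotient rule, f'(x) = 2(10 - x)/(x + 10)^3, which is positive for x < 10 and negative for x > 10. So f has a unique maximum at x = 10, and since 10 is a positive integer, the supremum over n ≥ 1 is attained at n = 10: d_10 = 2·10/(10 + 10)^2 = 2·10/400 = 1/20. Hence ||M|| = 1/20.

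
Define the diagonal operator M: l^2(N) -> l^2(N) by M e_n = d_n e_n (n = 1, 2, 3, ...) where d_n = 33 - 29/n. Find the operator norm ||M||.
||M|| = 33

For a diagonal operator on l^2 with entries d_n, ||M|| = sup_n |d_n|. Here d_1 = 4, d_2 = 37/2, ..., and d_n = 33 - 29/n increases monotonically toward 33. All terms lie in [4, 33), so |d_n| = d_n and the supremum is the limit 33, which is not attained by any individual d_n. Hence ||M|| = 33.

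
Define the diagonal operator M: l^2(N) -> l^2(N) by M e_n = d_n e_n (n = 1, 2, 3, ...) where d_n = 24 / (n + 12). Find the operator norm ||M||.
||M|| = 24/13 (attained at n = 1)

For M diagonal, ||M|| = sup_n |d_n| = sup_n 24/(n + 12). This is positive and strictly decreasing in n, so the supremum is attained at n = 1: d_1 = 24/(1 + 12) = 24/13. Hence ||M|| = 24/13.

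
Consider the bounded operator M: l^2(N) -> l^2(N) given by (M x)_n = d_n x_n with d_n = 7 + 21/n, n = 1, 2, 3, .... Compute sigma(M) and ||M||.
sigma(M) = {7 + 21/n : n ≥ 1} ∪ {7}; ||M|| = 28

A bounded diagonal operator on l^2 with diagonal entries d_n has spectrum equal to the closure of {d_n : n ≥ 1}: every d_n is an eigenvalue (with eigenvector e_n), so {d_n} ⊂ sigma(M); the spectrum is closed, so its closure is too; and for lambda not in the closure, (M - lambda I) has bounded inverse (the diagonal entries 1/(d_n - lambda) are bounded). For our sequence d_n = 7 + 21/n, n = 1, 2, 3, ...:
  - {d_n} = {7 + 21/n : n ≥ 1}; the only limit point is 7
  - closure = {7 + 21/n : n ≥ 1} ∪ {7}
For the norm: a diagonal operator has ||M|| = sup_n |d_n|. Here d_n = 7 + 21/n is positive and decreasing, so sup_n |d_n| = d_1 = 7 + 21 = 28. So ||M|| = 28.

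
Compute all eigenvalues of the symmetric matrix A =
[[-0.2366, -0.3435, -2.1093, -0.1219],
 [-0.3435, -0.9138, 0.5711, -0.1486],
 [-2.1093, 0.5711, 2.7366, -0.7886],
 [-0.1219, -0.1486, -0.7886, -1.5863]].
sigma(A) ≈ {-2, -1, 4} (-1 with multiplicity 2)

A is real symmetric, so its spectrum consists of real eigenvalues. Expanding the characteristic polynomial of the displayed matrix gives
  det(λ I - A) = p(λ) = λ^4 + (0)λ^3 + (-11)λ^2 + (-18.0014)λ + (-8).
Solving p(λ) = 0 yields eigenvalues ≈ -2, -1, -1, 4. (A is shown rounded to 4 decimals, so these recover the underlying integer eigenvalues to within that precision.)
Verification: the trace of A = 0 equals the sum of eigenvalues 0, and det(A) ≈ -8.0010 matches the eigenvalue product -8.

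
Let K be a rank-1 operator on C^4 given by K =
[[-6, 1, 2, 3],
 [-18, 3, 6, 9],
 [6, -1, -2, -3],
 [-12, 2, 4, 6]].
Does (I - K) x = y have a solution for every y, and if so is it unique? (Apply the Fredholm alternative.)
(I - K) is singular (det(I - K) = 0, i.e. 1 ∈ sigma(K)). (I - K) x = y is solvable iff y ⊥ ker((I - K)^*) = span{(-6, 1, 2, 3)}, i.e. iff -6y_1 + y_2 + 2y_3 + 3y_4 = 0. When solvable, the solutions are x = y + c·(1, 3, -1, 2), c arbitrary (ker(I - K) = span{(1, 3, -1, 2)}, dimension 1).

K has rank 1, so it is an outer product K = u v^T: every row of K is a multiple of one row vector. Reading off the entries, u = (1, 3, -1, 2) and v = (-6, 1, 2, 3) (row i of K equals u_i·v^T). A rank-one matrix u v^T satisfies K u = u (v·u) and kills the (3)-dimensional subspace v^⊥, so its characteristic polynomial is lambda^3 (lambda - v·u) with v·u = tr K = 1. Hence the eigenvalues of I - K are 1 (multiplicity 3) and 1 - (1) = 0, so det(I - K) = 0. (Direct check: I - K =
[[7, -1, -2, -3],
 [18, -2, -6, -9],
 [-6, 1, 3, 3],
 [12, -2, -4, -5]]
has determinant 0.) So 1 is an eigenvalue of K and (I - K) is not invertible. The finite-dimensional Fredholm alternative says: either (I - K) is invertible, or ker(I - K) ≠ {0} and then range(I - K) = ker((I - K)^*)^⊥, with dim ker(I - K) = dim ker((I - K)^*). We are in the second case, so we need both kernels. Kernel of I - K: (I - K) u = u - u (v·u) = u - u = 0, so ker(I - K) = span{u} = span{(1, 3, -1, 2)} (it is exactly 1-dimensional because rank(I - K) = 3). Kernel of the adjoint: K is real, so (I - K)^* = I - K^T = I - v u^T, and (I - v u^T) v = v - v (u·v) = 0; hence ker((I - K)^*) = span{v} = span{(-6, 1, 2, 3)}. Therefore (I - K) x = y is solvable iff <y, v> = 0, i.e. iff -6y_1 + y_2 + 2y_3 + 3y_4 = 0. When this holds, K y = u (v·y) = 0, so (I - K) y = y and x = y is a particular solution; the full solution set is the line x = y + c·u = y + c·(1, 3, -1, 2), c ∈ C.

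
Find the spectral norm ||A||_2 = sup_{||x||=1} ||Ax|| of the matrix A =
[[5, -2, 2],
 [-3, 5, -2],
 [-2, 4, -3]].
||A||_2 ≈ 9.5112 (= sqrt(largest eigenvalue of A^T A))

||A||_2 = sigma_max(A) = sqrt(lambda_max(A^T A)). Form the symmetric matrix M = A^T A =
[[38, -33, 22],
 [-33, 45, -26],
 [22, -26, 17]].
Its characteristic polynomial (trace, sum of principal 2x2 minors, determinant of M give the coefficients) is
  p(λ) = det(λ I - M) = λ^3 - 100λ^2 + 872λ - 841.
No integer candidate from the rational root theorem (±divisors of 841) is a root, so the roots are irrational. The cubic discriminant is Δ = 2888557621 > 0, so there are three distinct real roots. p(1) = -68 and p(2) = 511 have opposite signs, so a root lies in (1, 2); Newton's method refines it to λ ≈ 1.1022. p(8) = 247 and p(9) = -364 have opposite signs, so a root lies in (8, 9); Newton's method refines it to λ ≈ 8.4342. p(90) = -3361 and p(91) = 3982 have opposite signs, so a root lies in (90, 91); Newton's method refines it to λ ≈ 90.4635. Check (Vieta): the three roots sum to 100, matching tr M = 100.
So the eigenvalues of A^T A are ≈ 1.1022, 8.4342, 90.4635 (all ≥ 0, as they must be for A^T A). The largest is λ_max ≈ 90.4635, hence ||A||_2 = sqrt(λ_max) ≈ 9.5112.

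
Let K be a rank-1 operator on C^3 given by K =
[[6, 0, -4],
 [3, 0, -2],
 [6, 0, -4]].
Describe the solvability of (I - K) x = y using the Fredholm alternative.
(I - K) is invertible (det(I - K) = -1 ≠ 0), so for every y in C^3 the equation (I - K) x = y has a unique solution.

K has rank 1, so it is an outer product K = u v^T: every row of K is a multiple of one row vector. Reading off the entries, u = (-2, -1, -2) and v = (-3, 0, 2) (row i of K equals u_i·v^T). A rank-one matrix u v^T satisfies K u = u (v·u) and kills the (2)-dimensional subspace v^⊥, so its characteristic polynomial is lambda^2 (lambda - v·u) with v·u = tr K = 2. Hence the eigenvalues of I - K are 1 (multiplicity 2) and 1 - (2) = -1, so det(I - K) = -1. (Direct check: I - K =
[[-5, 0, 4],
 [-3, 1, 2],
 [-6, 0, 5]]
has determinant -1.) The finite-dimensional Fredholm alternative says: either (I - K) is invertible, or ker(I - K) ≠ {0} and then range(I - K) = ker((I - K)^*)^⊥, with dim ker(I - K) = dim ker((I - K)^*). Since det(I - K) ≠ 0, 1 is not an eigenvalue of K and ker(I - K) = {0}, so we are in the first case: for every y there is a unique x = (I - K)^(-1) y. Explicitly, by the Sherman–Morrison formula, (I - u v^T)^(-1) = I + u v^T/(1 - v·u), i.e. (I - K)^(-1) = I - K.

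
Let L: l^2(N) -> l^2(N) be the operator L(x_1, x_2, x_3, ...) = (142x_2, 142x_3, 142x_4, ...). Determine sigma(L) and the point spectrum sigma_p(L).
sigma(L) = closed disk {z in C : |z| ≤ 142}; sigma_p(L) = open disk {z in C : |z| < 142}

Note L = 142·V where V is the unit left shift (V x)_k = x_{k+1}; so sigma(L) = 142·sigma(V) and ||L|| = 142||V||. ||L x||^2 = 20164sum_{k≥2} |x_k|^2 ≤ 20164||x||^2, with equality on {x : x_1 = 0}, so ||L|| = 142. For any lambda with |lambda| < 142, set r = lambda/142 (|r| < 1); the vector x = (1, r, r^2, ...) is in l^2 and satisfies L x = 142(r, r^2, ...) = lambda x, so lambda is an eigenvalue. On the boundary |lambda| = 142 the geometric series diverges, so no l^2 eigenvector exists, but these lambda lie in the approximate point spectrum. Hence sigma(L) is the closed disk of radius 142 and sigma_p(L) is the open disk.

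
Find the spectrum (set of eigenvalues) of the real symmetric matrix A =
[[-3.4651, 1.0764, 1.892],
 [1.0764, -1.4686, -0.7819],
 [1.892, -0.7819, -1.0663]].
sigma(A) ≈ {-5, -1, 0}

A is real symmetric, so its spectrum consists of real eigenvalues. Expanding the characteristic polynomial of the displayed matrix gives
  det(λ I - A) = p(λ) = λ^3 + (6)λ^2 + (5)λ + (0).
Solving p(λ) = 0 yields eigenvalues ≈ -5, -1, 0. (A is shown rounded to 4 decimals, so these recover the underlying integer eigenvalues to within that precision.)
Verification: the trace of A = -6 equals the sum of eigenvalues -6, and det(A) ≈ 0.0000 matches the eigenvalue product 0.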